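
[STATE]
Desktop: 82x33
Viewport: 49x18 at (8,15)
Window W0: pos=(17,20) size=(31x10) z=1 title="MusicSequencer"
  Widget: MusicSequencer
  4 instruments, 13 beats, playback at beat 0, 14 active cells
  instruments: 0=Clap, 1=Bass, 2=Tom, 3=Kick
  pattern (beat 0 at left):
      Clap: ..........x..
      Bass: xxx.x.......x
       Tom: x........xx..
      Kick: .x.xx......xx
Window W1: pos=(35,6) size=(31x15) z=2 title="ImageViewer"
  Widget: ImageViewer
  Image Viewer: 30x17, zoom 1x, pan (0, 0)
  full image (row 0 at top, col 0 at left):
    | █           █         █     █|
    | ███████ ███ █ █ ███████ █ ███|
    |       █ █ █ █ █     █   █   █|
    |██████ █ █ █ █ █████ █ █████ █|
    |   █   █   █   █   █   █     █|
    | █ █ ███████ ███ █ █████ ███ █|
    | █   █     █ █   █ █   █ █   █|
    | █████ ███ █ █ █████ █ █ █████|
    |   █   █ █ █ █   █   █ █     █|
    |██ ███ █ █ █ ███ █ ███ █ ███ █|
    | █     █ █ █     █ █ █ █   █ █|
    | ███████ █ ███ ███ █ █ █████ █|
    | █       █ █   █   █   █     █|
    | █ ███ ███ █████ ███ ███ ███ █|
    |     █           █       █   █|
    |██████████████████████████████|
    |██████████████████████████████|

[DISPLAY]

                           ┃ █   █     █ █   █ █ 
                           ┃ █████ ███ █ █ █████ 
                           ┃   █   █ █ █ █   █   
                           ┃██ ███ █ █ █ ███ █ ██
                           ┃ █     █ █ █     █ █ 
         ┏━━━━━━━━━━━━━━━━━┗━━━━━━━━━━━━━━━━━━━━━
         ┃ MusicSequencer              ┃         
         ┠─────────────────────────────┨         
         ┃     ▼123456789012           ┃         
         ┃ Clap··········█··           ┃         
         ┃ Bass███·█·······█           ┃         
         ┃  Tom█········██··           ┃         
         ┃ Kick·█·██······██           ┃         
         ┃                             ┃         
         ┗━━━━━━━━━━━━━━━━━━━━━━━━━━━━━┛         
                                                 
                                                 
                                                 


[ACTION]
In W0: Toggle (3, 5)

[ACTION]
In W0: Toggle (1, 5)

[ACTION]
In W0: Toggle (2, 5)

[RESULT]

                           ┃ █   █     █ █   █ █ 
                           ┃ █████ ███ █ █ █████ 
                           ┃   █   █ █ █ █   █   
                           ┃██ ███ █ █ █ ███ █ ██
                           ┃ █     █ █ █     █ █ 
         ┏━━━━━━━━━━━━━━━━━┗━━━━━━━━━━━━━━━━━━━━━
         ┃ MusicSequencer              ┃         
         ┠─────────────────────────────┨         
         ┃     ▼123456789012           ┃         
         ┃ Clap··········█··           ┃         
         ┃ Bass███·██······█           ┃         
         ┃  Tom█····█···██··           ┃         
         ┃ Kick·█·███·····██           ┃         
         ┃                             ┃         
         ┗━━━━━━━━━━━━━━━━━━━━━━━━━━━━━┛         
                                                 
                                                 
                                                 


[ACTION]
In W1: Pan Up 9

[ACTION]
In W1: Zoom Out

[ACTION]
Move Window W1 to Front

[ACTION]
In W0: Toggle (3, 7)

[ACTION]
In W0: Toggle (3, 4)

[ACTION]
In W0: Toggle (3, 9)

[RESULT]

                           ┃ █   █     █ █   █ █ 
                           ┃ █████ ███ █ █ █████ 
                           ┃   █   █ █ █ █   █   
                           ┃██ ███ █ █ █ ███ █ ██
                           ┃ █     █ █ █     █ █ 
         ┏━━━━━━━━━━━━━━━━━┗━━━━━━━━━━━━━━━━━━━━━
         ┃ MusicSequencer              ┃         
         ┠─────────────────────────────┨         
         ┃     ▼123456789012           ┃         
         ┃ Clap··········█··           ┃         
         ┃ Bass███·██······█           ┃         
         ┃  Tom█····█···██··           ┃         
         ┃ Kick·█·█·█·█·█·██           ┃         
         ┃                             ┃         
         ┗━━━━━━━━━━━━━━━━━━━━━━━━━━━━━┛         
                                                 
                                                 
                                                 


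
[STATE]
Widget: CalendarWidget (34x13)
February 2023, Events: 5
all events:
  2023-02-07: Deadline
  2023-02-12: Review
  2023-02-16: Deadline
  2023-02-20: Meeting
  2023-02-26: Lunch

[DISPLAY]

          February 2023           
Mo Tu We Th Fr Sa Su              
       1  2  3  4  5              
 6  7*  8  9 10 11 12*            
13 14 15 16* 17 18 19             
20* 21 22 23 24 25 26*            
27 28                             
                                  
                                  
                                  
                                  
                                  
                                  


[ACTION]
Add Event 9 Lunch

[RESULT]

          February 2023           
Mo Tu We Th Fr Sa Su              
       1  2  3  4  5              
 6  7*  8  9* 10 11 12*           
13 14 15 16* 17 18 19             
20* 21 22 23 24 25 26*            
27 28                             
                                  
                                  
                                  
                                  
                                  
                                  


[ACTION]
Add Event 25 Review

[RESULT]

          February 2023           
Mo Tu We Th Fr Sa Su              
       1  2  3  4  5              
 6  7*  8  9* 10 11 12*           
13 14 15 16* 17 18 19             
20* 21 22 23 24 25* 26*           
27 28                             
                                  
                                  
                                  
                                  
                                  
                                  


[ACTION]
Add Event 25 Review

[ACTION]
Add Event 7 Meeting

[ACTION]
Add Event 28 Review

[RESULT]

          February 2023           
Mo Tu We Th Fr Sa Su              
       1  2  3  4  5              
 6  7*  8  9* 10 11 12*           
13 14 15 16* 17 18 19             
20* 21 22 23 24 25* 26*           
27 28*                            
                                  
                                  
                                  
                                  
                                  
                                  


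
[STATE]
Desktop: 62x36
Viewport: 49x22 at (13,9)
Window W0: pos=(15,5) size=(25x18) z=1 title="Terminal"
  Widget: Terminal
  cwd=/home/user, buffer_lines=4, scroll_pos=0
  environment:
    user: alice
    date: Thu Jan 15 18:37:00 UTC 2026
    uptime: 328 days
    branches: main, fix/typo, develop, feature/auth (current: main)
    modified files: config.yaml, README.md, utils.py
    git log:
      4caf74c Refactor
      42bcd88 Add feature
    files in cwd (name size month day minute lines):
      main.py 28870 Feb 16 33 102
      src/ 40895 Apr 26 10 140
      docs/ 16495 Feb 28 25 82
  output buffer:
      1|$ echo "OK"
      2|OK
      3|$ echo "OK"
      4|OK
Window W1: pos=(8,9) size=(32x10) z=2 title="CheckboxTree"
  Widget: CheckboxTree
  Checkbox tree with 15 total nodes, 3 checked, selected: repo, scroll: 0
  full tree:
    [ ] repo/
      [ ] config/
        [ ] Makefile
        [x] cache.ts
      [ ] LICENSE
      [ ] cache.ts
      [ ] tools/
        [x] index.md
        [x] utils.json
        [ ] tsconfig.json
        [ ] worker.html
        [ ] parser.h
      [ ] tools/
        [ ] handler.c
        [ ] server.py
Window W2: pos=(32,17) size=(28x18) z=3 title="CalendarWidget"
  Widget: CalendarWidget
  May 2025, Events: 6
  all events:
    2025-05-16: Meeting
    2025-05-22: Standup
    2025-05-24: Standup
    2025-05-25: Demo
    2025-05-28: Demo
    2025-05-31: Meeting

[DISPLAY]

━━━━━━━━━━━━━━━━━━━━━━━━━━┓                      
ckboxTree                 ┃                      
──────────────────────────┨                      
 repo/                    ┃                      
-] config/                ┃                      
 [ ] Makefile             ┃                      
 [x] cache.ts             ┃                      
 ] LICENSE                ┃                      
 ] cache.ts        ┏━━━━━━━━━━━━━━━━━━━━━━━━━━┓  
━━━━━━━━━━━━━━━━━━━┃ CalendarWidget           ┃  
  ┃                ┠──────────────────────────┨  
  ┃                ┃         May 2025         ┃  
  ┃                ┃Mo Tu We Th Fr Sa Su      ┃  
  ┗━━━━━━━━━━━━━━━━┃          1  2  3  4      ┃  
                   ┃ 5  6  7  8  9 10 11      ┃  
                   ┃12 13 14 15 16* 17 18     ┃  
                   ┃19 20 21 22* 23 24* 25*   ┃  
                   ┃26 27 28* 29 30 31*       ┃  
                   ┃                          ┃  
                   ┃                          ┃  
                   ┃                          ┃  
                   ┃                          ┃  


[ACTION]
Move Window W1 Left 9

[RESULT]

━━━━━━━━━━━━━━━━━━┓       ┃                      
e                 ┃       ┃                      
──────────────────┨       ┃                      
                  ┃       ┃                      
g/                ┃       ┃                      
efile             ┃       ┃                      
he.ts             ┃       ┃                      
SE                ┃       ┃                      
.ts               ┃┏━━━━━━━━━━━━━━━━━━━━━━━━━━┓  
━━━━━━━━━━━━━━━━━━┛┃ CalendarWidget           ┃  
  ┃                ┠──────────────────────────┨  
  ┃                ┃         May 2025         ┃  
  ┃                ┃Mo Tu We Th Fr Sa Su      ┃  
  ┗━━━━━━━━━━━━━━━━┃          1  2  3  4      ┃  
                   ┃ 5  6  7  8  9 10 11      ┃  
                   ┃12 13 14 15 16* 17 18     ┃  
                   ┃19 20 21 22* 23 24* 25*   ┃  
                   ┃26 27 28* 29 30 31*       ┃  
                   ┃                          ┃  
                   ┃                          ┃  
                   ┃                          ┃  
                   ┃                          ┃  


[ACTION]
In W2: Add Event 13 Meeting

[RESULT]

━━━━━━━━━━━━━━━━━━┓       ┃                      
e                 ┃       ┃                      
──────────────────┨       ┃                      
                  ┃       ┃                      
g/                ┃       ┃                      
efile             ┃       ┃                      
he.ts             ┃       ┃                      
SE                ┃       ┃                      
.ts               ┃┏━━━━━━━━━━━━━━━━━━━━━━━━━━┓  
━━━━━━━━━━━━━━━━━━┛┃ CalendarWidget           ┃  
  ┃                ┠──────────────────────────┨  
  ┃                ┃         May 2025         ┃  
  ┃                ┃Mo Tu We Th Fr Sa Su      ┃  
  ┗━━━━━━━━━━━━━━━━┃          1  2  3  4      ┃  
                   ┃ 5  6  7  8  9 10 11      ┃  
                   ┃12 13* 14 15 16* 17 18    ┃  
                   ┃19 20 21 22* 23 24* 25*   ┃  
                   ┃26 27 28* 29 30 31*       ┃  
                   ┃                          ┃  
                   ┃                          ┃  
                   ┃                          ┃  
                   ┃                          ┃  


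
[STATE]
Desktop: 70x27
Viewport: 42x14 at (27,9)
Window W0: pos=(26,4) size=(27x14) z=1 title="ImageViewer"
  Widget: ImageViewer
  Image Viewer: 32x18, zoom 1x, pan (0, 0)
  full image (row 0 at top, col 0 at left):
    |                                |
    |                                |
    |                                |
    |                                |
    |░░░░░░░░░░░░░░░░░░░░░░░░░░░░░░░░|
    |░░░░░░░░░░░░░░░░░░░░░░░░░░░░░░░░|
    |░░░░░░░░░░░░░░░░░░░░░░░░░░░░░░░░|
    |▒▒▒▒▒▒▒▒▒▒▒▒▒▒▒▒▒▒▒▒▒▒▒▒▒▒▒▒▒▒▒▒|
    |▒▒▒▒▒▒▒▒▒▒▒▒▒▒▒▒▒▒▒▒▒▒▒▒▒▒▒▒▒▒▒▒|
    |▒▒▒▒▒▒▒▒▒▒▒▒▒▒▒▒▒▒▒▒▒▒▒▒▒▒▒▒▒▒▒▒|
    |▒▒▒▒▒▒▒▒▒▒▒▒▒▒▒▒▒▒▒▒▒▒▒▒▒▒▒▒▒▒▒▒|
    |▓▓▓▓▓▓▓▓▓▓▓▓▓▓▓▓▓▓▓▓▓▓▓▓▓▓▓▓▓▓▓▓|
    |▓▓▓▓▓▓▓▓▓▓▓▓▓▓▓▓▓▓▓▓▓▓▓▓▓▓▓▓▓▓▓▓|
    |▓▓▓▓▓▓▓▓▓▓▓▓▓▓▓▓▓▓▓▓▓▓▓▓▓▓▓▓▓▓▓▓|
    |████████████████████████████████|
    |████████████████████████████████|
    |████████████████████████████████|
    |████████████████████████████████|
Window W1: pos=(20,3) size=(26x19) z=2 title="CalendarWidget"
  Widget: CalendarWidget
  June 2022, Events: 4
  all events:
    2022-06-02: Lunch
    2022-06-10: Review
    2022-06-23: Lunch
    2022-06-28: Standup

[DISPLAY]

 8  9 10* 11 12   ┃      ┃                
15 16 17 18 19    ┃      ┃                
22 23* 24 25 26   ┃░░░░░░┃                
 29 30            ┃░░░░░░┃                
                  ┃░░░░░░┃                
                  ┃▒▒▒▒▒▒┃                
                  ┃▒▒▒▒▒▒┃                
                  ┃▒▒▒▒▒▒┃                
                  ┃━━━━━━┛                
                  ┃                       
                  ┃                       
                  ┃                       
━━━━━━━━━━━━━━━━━━┛                       
                                          


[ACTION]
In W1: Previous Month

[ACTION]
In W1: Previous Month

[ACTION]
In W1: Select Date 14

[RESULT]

 6  7  8  9 10    ┃      ┃                
13 [14] 15 16 17  ┃      ┃                
20 21 22 23 24    ┃░░░░░░┃                
27 28 29 30       ┃░░░░░░┃                
                  ┃░░░░░░┃                
                  ┃▒▒▒▒▒▒┃                
                  ┃▒▒▒▒▒▒┃                
                  ┃▒▒▒▒▒▒┃                
                  ┃━━━━━━┛                
                  ┃                       
                  ┃                       
                  ┃                       
━━━━━━━━━━━━━━━━━━┛                       
                                          


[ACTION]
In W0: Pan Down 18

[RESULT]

 6  7  8  9 10    ┃      ┃                
13 [14] 15 16 17  ┃      ┃                
20 21 22 23 24    ┃      ┃                
27 28 29 30       ┃      ┃                
                  ┃      ┃                
                  ┃      ┃                
                  ┃      ┃                
                  ┃      ┃                
                  ┃━━━━━━┛                
                  ┃                       
                  ┃                       
                  ┃                       
━━━━━━━━━━━━━━━━━━┛                       
                                          


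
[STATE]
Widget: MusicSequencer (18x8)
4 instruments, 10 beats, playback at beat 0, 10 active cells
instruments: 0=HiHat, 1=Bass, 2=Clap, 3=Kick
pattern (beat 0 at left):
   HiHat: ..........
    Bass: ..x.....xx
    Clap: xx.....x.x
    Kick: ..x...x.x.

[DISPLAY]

      ▼123456789  
 HiHat··········  
  Bass··█·····██  
  Clap██·····█·█  
  Kick··█···█·█·  
                  
                  
                  


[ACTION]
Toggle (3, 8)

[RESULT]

      ▼123456789  
 HiHat··········  
  Bass··█·····██  
  Clap██·····█·█  
  Kick··█···█···  
                  
                  
                  


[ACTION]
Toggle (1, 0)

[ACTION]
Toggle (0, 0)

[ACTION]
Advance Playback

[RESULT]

      0▼23456789  
 HiHat█·········  
  Bass█·█·····██  
  Clap██·····█·█  
  Kick··█···█···  
                  
                  
                  


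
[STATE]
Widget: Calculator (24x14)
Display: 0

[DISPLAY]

                       0
┌───┬───┬───┬───┐       
│ 7 │ 8 │ 9 │ ÷ │       
├───┼───┼───┼───┤       
│ 4 │ 5 │ 6 │ × │       
├───┼───┼───┼───┤       
│ 1 │ 2 │ 3 │ - │       
├───┼───┼───┼───┤       
│ 0 │ . │ = │ + │       
├───┼───┼───┼───┤       
│ C │ MC│ MR│ M+│       
└───┴───┴───┴───┘       
                        
                        


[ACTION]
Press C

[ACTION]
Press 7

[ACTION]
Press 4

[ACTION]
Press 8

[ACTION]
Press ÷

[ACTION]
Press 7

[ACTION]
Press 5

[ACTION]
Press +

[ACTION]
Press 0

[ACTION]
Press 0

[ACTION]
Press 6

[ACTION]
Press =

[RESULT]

             15.97333333
┌───┬───┬───┬───┐       
│ 7 │ 8 │ 9 │ ÷ │       
├───┼───┼───┼───┤       
│ 4 │ 5 │ 6 │ × │       
├───┼───┼───┼───┤       
│ 1 │ 2 │ 3 │ - │       
├───┼───┼───┼───┤       
│ 0 │ . │ = │ + │       
├───┼───┼───┼───┤       
│ C │ MC│ MR│ M+│       
└───┴───┴───┴───┘       
                        
                        


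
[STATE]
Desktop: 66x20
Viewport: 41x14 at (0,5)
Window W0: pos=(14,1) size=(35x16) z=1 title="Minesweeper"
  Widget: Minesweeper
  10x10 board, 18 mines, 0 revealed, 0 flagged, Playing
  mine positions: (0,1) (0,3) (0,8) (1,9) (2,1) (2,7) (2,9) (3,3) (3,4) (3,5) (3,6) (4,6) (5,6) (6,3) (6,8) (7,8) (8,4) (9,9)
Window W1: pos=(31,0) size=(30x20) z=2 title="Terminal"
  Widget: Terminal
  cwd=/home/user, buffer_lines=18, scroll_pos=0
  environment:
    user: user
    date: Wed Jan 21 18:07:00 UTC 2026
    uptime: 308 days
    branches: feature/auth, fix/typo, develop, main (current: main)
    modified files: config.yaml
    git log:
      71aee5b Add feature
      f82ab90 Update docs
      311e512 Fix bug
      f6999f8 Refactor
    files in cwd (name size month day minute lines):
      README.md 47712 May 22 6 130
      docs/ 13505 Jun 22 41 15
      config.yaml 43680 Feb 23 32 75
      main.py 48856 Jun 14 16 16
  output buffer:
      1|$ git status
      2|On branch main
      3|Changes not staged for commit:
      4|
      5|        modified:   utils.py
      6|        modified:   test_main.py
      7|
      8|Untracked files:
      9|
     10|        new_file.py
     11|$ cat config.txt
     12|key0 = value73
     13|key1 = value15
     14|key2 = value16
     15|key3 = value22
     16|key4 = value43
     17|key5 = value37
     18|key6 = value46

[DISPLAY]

              ┃■■■■■■■■■■      ┃Changes n
              ┃■■■■■■■■■■      ┃         
              ┃■■■■■■■■■■      ┃        m
              ┃■■■■■■■■■■      ┃        m
              ┃■■■■■■■■■■      ┃         
              ┃■■■■■■■■■■      ┃Untracked
              ┃■■■■■■■■■■      ┃         
              ┃■■■■■■■■■■      ┃        n
              ┃■■■■■■■■■■      ┃$ cat con
              ┃                ┃key0 = va
              ┃                ┃key1 = va
              ┗━━━━━━━━━━━━━━━━┃key2 = va
                               ┃key3 = va
                               ┃key4 = va


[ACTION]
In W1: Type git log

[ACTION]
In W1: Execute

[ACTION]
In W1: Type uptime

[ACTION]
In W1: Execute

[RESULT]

              ┃■■■■■■■■■■      ┃key1 = va
              ┃■■■■■■■■■■      ┃key2 = va
              ┃■■■■■■■■■■      ┃key3 = va
              ┃■■■■■■■■■■      ┃key4 = va
              ┃■■■■■■■■■■      ┃key5 = va
              ┃■■■■■■■■■■      ┃key6 = va
              ┃■■■■■■■■■■      ┃$ git log
              ┃■■■■■■■■■■      ┃71aee5b A
              ┃■■■■■■■■■■      ┃f82ab90 U
              ┃                ┃311e512 F
              ┃                ┃f6999f8 R
              ┗━━━━━━━━━━━━━━━━┃$ uptime 
                               ┃ 10:00  u
                               ┃$ █      


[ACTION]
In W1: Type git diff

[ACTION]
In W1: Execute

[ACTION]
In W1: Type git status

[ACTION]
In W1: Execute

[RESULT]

              ┃■■■■■■■■■■      ┃ 10:00  u
              ┃■■■■■■■■■■      ┃$ git dif
              ┃■■■■■■■■■■      ┃diff --gi
              ┃■■■■■■■■■■      ┃--- a/mai
              ┃■■■■■■■■■■      ┃+++ b/mai
              ┃■■■■■■■■■■      ┃@@ -1,3 +
              ┃■■■■■■■■■■      ┃+# update
              ┃■■■■■■■■■■      ┃ import s
              ┃■■■■■■■■■■      ┃$ git sta
              ┃                ┃On branch
              ┃                ┃Changes n
              ┗━━━━━━━━━━━━━━━━┃         
                               ┃        m
                               ┃$ █      


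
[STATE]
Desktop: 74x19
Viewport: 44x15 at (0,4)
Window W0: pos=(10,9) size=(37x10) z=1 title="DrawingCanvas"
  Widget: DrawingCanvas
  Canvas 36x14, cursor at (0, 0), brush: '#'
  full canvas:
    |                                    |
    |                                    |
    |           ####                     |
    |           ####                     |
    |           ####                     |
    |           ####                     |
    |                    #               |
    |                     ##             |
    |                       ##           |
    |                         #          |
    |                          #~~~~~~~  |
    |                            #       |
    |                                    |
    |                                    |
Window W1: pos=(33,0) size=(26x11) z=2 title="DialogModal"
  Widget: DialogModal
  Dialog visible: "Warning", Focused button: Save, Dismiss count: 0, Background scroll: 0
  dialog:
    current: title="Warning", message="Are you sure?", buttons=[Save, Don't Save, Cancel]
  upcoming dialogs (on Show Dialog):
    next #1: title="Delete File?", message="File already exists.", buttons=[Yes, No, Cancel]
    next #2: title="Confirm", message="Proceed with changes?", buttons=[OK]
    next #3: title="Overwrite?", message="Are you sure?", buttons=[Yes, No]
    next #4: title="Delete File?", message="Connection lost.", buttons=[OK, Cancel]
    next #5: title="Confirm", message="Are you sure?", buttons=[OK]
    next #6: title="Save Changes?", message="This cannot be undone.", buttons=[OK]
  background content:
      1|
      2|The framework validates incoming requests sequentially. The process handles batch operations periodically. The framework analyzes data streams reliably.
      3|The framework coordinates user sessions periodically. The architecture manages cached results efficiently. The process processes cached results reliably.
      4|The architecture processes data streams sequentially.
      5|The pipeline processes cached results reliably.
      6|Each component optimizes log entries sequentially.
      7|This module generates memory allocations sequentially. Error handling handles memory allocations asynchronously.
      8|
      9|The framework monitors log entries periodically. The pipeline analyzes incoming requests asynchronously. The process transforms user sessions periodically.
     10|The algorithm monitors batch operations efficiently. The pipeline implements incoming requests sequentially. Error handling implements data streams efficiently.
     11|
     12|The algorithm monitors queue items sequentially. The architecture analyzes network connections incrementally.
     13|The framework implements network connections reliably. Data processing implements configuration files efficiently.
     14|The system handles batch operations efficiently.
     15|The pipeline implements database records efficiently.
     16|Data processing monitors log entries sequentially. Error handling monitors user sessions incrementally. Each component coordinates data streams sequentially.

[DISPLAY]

                                 ┃Th┌───────
                                 ┃Th│     Wa
                                 ┃Th│  Are y
                                 ┃Th│[Save] 
                                 ┃Ea└───────
          ┏━━━━━━━━━━━━━━━━━━━━━━┃This modul
          ┃ DrawingCanvas        ┗━━━━━━━━━━
          ┠─────────────────────────────────
          ┃+                                
          ┃                                 
          ┃           ####                  
          ┃           ####                  
          ┃           ####                  
          ┃           ####                  
          ┗━━━━━━━━━━━━━━━━━━━━━━━━━━━━━━━━━


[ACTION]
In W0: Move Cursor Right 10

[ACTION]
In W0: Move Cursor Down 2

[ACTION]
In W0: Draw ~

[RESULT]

                                 ┃Th┌───────
                                 ┃Th│     Wa
                                 ┃Th│  Are y
                                 ┃Th│[Save] 
                                 ┃Ea└───────
          ┏━━━━━━━━━━━━━━━━━━━━━━┃This modul
          ┃ DrawingCanvas        ┗━━━━━━━━━━
          ┠─────────────────────────────────
          ┃                                 
          ┃                                 
          ┃          ~####                  
          ┃           ####                  
          ┃           ####                  
          ┃           ####                  
          ┗━━━━━━━━━━━━━━━━━━━━━━━━━━━━━━━━━


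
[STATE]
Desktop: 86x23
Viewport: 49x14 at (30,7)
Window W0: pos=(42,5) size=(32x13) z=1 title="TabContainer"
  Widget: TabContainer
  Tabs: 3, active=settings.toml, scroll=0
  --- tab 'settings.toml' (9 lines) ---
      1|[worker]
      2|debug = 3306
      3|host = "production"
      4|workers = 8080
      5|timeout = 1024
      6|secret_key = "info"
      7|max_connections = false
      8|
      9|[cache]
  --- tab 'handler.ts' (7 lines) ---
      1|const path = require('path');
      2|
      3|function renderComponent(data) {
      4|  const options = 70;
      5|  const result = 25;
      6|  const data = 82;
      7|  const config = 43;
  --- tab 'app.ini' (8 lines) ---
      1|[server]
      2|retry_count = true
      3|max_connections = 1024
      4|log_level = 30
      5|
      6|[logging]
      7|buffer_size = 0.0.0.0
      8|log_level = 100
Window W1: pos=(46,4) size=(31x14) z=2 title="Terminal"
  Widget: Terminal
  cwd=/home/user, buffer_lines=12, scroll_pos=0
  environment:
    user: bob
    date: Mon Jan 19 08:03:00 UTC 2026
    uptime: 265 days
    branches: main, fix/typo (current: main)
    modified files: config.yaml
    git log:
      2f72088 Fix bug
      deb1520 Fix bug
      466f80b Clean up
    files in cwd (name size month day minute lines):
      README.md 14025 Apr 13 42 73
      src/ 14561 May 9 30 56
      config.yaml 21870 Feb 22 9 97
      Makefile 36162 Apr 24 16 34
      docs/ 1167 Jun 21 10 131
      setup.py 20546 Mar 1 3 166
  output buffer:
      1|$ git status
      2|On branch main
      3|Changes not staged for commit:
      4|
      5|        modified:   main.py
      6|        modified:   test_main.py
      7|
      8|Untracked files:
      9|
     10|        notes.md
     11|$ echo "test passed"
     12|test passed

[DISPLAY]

            ┠───┃$ git status                 ┃  
            ┃[se┃On branch main               ┃  
            ┃───┃Changes not staged for commit┃  
            ┃[wo┃                             ┃  
            ┃deb┃        modified:   main.py  ┃  
            ┃hos┃        modified:   test_main┃  
            ┃wor┃                             ┃  
            ┃tim┃Untracked files:             ┃  
            ┃sec┃                             ┃  
            ┃max┃        notes.md             ┃  
            ┗━━━┗━━━━━━━━━━━━━━━━━━━━━━━━━━━━━┛  
                                                 
                                                 
                                                 


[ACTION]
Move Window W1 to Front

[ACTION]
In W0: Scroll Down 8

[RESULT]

            ┠───┃$ git status                 ┃  
            ┃[se┃On branch main               ┃  
            ┃───┃Changes not staged for commit┃  
            ┃[ca┃                             ┃  
            ┃   ┃        modified:   main.py  ┃  
            ┃   ┃        modified:   test_main┃  
            ┃   ┃                             ┃  
            ┃   ┃Untracked files:             ┃  
            ┃   ┃                             ┃  
            ┃   ┃        notes.md             ┃  
            ┗━━━┗━━━━━━━━━━━━━━━━━━━━━━━━━━━━━┛  
                                                 
                                                 
                                                 


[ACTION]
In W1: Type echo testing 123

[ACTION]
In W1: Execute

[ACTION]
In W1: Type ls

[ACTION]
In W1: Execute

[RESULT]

            ┠───┃Untracked files:             ┃  
            ┃[se┃                             ┃  
            ┃───┃        notes.md             ┃  
            ┃[ca┃$ echo "test passed"         ┃  
            ┃   ┃test passed                  ┃  
            ┃   ┃$ echo testing 123           ┃  
            ┃   ┃testing 123                  ┃  
            ┃   ┃$ ls                         ┃  
            ┃   ┃README.md  src/  config.yaml ┃  
            ┃   ┃$ █                          ┃  
            ┗━━━┗━━━━━━━━━━━━━━━━━━━━━━━━━━━━━┛  
                                                 
                                                 
                                                 


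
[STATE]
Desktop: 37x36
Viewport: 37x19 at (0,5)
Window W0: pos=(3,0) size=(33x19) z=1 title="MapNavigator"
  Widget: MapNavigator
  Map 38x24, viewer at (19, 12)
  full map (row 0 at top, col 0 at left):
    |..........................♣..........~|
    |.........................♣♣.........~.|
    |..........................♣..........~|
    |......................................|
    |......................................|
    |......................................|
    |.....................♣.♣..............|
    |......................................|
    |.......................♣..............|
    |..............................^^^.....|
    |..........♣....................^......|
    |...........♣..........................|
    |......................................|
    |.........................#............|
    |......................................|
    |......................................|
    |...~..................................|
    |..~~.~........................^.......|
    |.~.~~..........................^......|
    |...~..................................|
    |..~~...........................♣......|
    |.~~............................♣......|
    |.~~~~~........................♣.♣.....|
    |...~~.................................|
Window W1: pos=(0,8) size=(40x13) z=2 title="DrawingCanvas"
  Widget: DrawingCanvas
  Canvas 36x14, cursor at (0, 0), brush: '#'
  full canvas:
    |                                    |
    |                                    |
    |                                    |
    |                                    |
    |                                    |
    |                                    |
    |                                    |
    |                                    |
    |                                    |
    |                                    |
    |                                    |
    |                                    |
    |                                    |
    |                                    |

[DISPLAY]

   ┃...............................┃ 
   ┃...................♣...........┃ 
   ┃..........................^^^..┃ 
┏━━━━━━━━━━━━━━━━━━━━━━━━━━━━━━━━━━━━
┃ DrawingCanvas                      
┠────────────────────────────────────
┃+                                   
┃                                    
┃                                    
┃                                    
┃                                    
┃                                    
┃                                    
┃                                    
┃                                    
┗━━━━━━━━━━━━━━━━━━━━━━━━━━━━━━━━━━━━
                                     
                                     
                                     


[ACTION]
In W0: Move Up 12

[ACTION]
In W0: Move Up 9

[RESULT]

   ┃                               ┃ 
   ┃                               ┃ 
   ┃                               ┃ 
┏━━━━━━━━━━━━━━━━━━━━━━━━━━━━━━━━━━━━
┃ DrawingCanvas                      
┠────────────────────────────────────
┃+                                   
┃                                    
┃                                    
┃                                    
┃                                    
┃                                    
┃                                    
┃                                    
┃                                    
┗━━━━━━━━━━━━━━━━━━━━━━━━━━━━━━━━━━━━
                                     
                                     
                                     


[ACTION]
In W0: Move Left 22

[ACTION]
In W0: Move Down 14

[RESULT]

   ┃               ................┃ 
   ┃               ..........♣.....┃ 
   ┃               ...........♣....┃ 
┏━━━━━━━━━━━━━━━━━━━━━━━━━━━━━━━━━━━━
┃ DrawingCanvas                      
┠────────────────────────────────────
┃+                                   
┃                                    
┃                                    
┃                                    
┃                                    
┃                                    
┃                                    
┃                                    
┃                                    
┗━━━━━━━━━━━━━━━━━━━━━━━━━━━━━━━━━━━━
                                     
                                     
                                     


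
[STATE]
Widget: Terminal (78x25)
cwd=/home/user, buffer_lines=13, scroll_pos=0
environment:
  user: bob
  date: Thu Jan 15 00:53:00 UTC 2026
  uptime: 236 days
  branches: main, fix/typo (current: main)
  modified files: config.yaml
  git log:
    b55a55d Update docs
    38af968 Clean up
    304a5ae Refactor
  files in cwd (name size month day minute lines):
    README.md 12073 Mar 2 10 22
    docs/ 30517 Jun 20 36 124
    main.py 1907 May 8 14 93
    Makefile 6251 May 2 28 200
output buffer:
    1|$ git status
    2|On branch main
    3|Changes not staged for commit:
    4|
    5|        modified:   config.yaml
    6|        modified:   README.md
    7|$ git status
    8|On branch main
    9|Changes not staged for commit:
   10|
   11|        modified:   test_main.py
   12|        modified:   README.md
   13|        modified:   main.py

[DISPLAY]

$ git status                                                                  
On branch main                                                                
Changes not staged for commit:                                                
                                                                              
        modified:   config.yaml                                               
        modified:   README.md                                                 
$ git status                                                                  
On branch main                                                                
Changes not staged for commit:                                                
                                                                              
        modified:   test_main.py                                              
        modified:   README.md                                                 
        modified:   main.py                                                   
$ █                                                                           
                                                                              
                                                                              
                                                                              
                                                                              
                                                                              
                                                                              
                                                                              
                                                                              
                                                                              
                                                                              
                                                                              


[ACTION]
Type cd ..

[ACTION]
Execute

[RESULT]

$ git status                                                                  
On branch main                                                                
Changes not staged for commit:                                                
                                                                              
        modified:   config.yaml                                               
        modified:   README.md                                                 
$ git status                                                                  
On branch main                                                                
Changes not staged for commit:                                                
                                                                              
        modified:   test_main.py                                              
        modified:   README.md                                                 
        modified:   main.py                                                   
$ cd ..                                                                       
                                                                              
$ █                                                                           
                                                                              
                                                                              
                                                                              
                                                                              
                                                                              
                                                                              
                                                                              
                                                                              
                                                                              


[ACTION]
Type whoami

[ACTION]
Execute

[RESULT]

$ git status                                                                  
On branch main                                                                
Changes not staged for commit:                                                
                                                                              
        modified:   config.yaml                                               
        modified:   README.md                                                 
$ git status                                                                  
On branch main                                                                
Changes not staged for commit:                                                
                                                                              
        modified:   test_main.py                                              
        modified:   README.md                                                 
        modified:   main.py                                                   
$ cd ..                                                                       
                                                                              
$ whoami                                                                      
bob                                                                           
$ █                                                                           
                                                                              
                                                                              
                                                                              
                                                                              
                                                                              
                                                                              
                                                                              
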